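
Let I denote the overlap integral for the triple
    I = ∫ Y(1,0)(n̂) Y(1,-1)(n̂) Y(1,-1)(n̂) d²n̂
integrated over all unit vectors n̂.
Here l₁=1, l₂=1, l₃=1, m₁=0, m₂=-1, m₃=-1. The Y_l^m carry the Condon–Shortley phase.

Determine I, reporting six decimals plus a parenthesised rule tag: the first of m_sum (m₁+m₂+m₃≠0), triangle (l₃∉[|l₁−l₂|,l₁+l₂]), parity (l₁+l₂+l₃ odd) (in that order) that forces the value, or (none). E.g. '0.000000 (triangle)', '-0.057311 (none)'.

0.000000 (m_sum)

0 − 1 − 1 = -2 ≠ 0: azimuthal integral kills it; I = 0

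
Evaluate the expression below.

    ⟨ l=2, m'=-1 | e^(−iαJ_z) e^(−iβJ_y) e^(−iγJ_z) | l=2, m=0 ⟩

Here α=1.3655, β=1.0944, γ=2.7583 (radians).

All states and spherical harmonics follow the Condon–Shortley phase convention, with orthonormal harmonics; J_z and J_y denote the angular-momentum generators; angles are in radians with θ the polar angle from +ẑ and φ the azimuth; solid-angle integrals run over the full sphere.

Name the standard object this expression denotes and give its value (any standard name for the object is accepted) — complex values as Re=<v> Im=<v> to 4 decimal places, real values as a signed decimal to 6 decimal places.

Wigner D-matrix element, Re=0.1017 Im=0.4886

This is a Wigner D-matrix element — the rotation-matrix element ⟨l m'| R(α,β,γ) |l m⟩ in the angular-momentum basis.
D^2_{-1,0}(1.3655,1.0944,2.7583) = e^{-i·-1·1.3655}·d^2_{-1,0}(1.0944)·e^{-i·0·2.7583}. Compute d first:
With c≡cos(β/2)=0.853985 and s≡sin(β/2)=0.520298, N=[1·6·2·2]^{1/2}=4.898979
k∈{1,2} keeps every argument non-negative
  k=1: (−1)^0·4.8990/(2)·0.8540^3·0.5203^1 = +0.793740
  k=2: (−1)^1·4.8990/(2)·0.8540^1·0.5203^3 = -0.294634
d^2_{-1,0}(1.0944) = +0.793740 -0.294634 = +0.499106
Attach z-rotation phases: D = e^{-i(-1)(1.3655)}·(+0.499106)·e^{-i(0)(2.7583)} = +0.101746+0.488625i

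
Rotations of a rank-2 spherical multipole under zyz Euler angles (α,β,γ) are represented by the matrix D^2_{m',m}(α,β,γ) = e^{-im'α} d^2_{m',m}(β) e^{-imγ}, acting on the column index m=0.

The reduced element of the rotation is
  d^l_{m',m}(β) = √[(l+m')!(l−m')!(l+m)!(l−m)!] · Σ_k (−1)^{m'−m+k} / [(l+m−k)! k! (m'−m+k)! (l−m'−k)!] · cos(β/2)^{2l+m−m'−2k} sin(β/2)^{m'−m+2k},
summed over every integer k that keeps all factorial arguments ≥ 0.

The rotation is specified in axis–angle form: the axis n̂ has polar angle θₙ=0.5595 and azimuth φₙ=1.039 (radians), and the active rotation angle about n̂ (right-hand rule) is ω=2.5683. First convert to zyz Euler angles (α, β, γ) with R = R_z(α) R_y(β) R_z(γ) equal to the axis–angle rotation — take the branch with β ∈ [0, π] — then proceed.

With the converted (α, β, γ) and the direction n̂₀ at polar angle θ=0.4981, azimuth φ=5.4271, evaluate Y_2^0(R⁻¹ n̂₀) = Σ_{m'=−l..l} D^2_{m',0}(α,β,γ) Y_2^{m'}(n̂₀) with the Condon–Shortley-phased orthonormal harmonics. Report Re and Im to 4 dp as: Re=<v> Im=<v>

Axis–angle → zyz. n̂ = (sinθₙcosφₙ, sinθₙsinφₙ, cosθₙ) = (+0.269140, +0.457463, +0.847521), ω = 2.5683.
R = I cosω + sinω [n̂]ₓ + (1−cosω) n̂n̂ᵀ gives
  R = [-0.706828, -0.233138, +0.667863; +0.686255, -0.455033, +0.567449; +0.171606, +0.859413, +0.481622]
β = atan2(√(R₁₃²+R₂₃²), R₃₃) = 1.068292; α = atan2(R₂₃, R₁₃) mod 2π = 0.704290; γ = atan2(R₃₂, −R₃₁) mod 2π = 1.767883
Need the full column D^2_{m',0} for m'=−2..2 at α=0.7043, β=1.0683, γ=1.7679.
cos(β/2)=0.860704, sin(β/2)=0.509106
d^2_{-2,0}: single k=2 term ⇒ +0.470327;  D = +0.075960+0.464152i
d^2_{-1,0}: k∈[1..2] ⇒ +0.795143 -0.278198 = +0.516945;  D = +0.393949+0.334718i
d^2_{0,0}: k∈[0..2] ⇒ +0.548801 -0.768040 +0.067179 = -0.152060;  D = -0.152060+0.000000i
d^2_{1,0}: k∈[0..1] ⇒ -0.795143 +0.278198 = -0.516945;  D = -0.393949+0.334718i
d^2_{2,0}: single k=0 term ⇒ +0.470327;  D = +0.075960-0.464152i
Y_2^{m'}(θ=0.4981,φ=5.4271) and Σ D·Y over m':
  (+0.0760+0.4642i)·(-0.0124+0.0873i)  (+0.3939+0.3347i)·(+0.2125+0.2449i)  (-0.1521+0.0000i)·(+0.4148+0.0000i)  (-0.3939+0.3347i)·(-0.2125+0.2449i)  (+0.0760-0.4642i)·(-0.0124-0.0873i)
Y_2^0(R⁻¹ n̂) = -0.142501-0.000000i

Re=-0.1425 Im=0.0000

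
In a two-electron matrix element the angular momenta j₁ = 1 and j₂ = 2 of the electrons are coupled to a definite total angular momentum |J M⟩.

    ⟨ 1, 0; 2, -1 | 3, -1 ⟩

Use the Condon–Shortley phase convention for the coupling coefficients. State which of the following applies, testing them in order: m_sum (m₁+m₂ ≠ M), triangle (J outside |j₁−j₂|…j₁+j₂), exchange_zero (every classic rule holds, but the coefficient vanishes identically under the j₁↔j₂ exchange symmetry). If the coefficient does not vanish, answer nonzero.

m-sum: m₁+m₂ = 0+(-1) = -1, M = -1  ✓
triangle: |j₁−j₂| = 1 ≤ J = 3 ≤ j₁+j₂ = 3  ✓
exchange: j₁≠j₂ or m₁≠m₂ — the exchange symmetry imposes no constraint here
value check: CG = +√(8/15) = +0.730297 ≠ 0

nonzero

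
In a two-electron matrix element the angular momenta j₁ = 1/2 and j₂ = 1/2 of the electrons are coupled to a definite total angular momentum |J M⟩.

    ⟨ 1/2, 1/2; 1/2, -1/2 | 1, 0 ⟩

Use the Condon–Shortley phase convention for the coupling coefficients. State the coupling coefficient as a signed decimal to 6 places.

√[3·0!1!1!/3! · 1!0!0!1!1!1!] = √(1/2)
  +(−1)^0/∏(0,0,0,0,1,1)! = 1  (running 1)
⟨..|..⟩ = √(1/2)·(1) = +0.707107

+√(1/2) = +0.707107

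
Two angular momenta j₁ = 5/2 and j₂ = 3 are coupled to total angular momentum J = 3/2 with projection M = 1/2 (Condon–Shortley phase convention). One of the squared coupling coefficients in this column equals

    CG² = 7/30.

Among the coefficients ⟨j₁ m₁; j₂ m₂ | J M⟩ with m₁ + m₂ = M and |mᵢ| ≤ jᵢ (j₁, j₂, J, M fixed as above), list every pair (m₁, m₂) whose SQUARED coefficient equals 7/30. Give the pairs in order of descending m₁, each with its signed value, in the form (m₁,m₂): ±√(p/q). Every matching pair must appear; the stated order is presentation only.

Admissible pairs with m₁+m₂ = M = 1/2: (-5/2,3), (-3/2,2), (-1/2,1), (1/2,0), (3/2,-1), (5/2,-2)
  (m₁,m₂)=(5/2,-2): CG² = 5/21, CG = +√(5/21)
  (m₁,m₂)=(3/2,-1): CG² = 7/30, CG = −√(7/30)   ← matches the target
  (m₁,m₂)=(1/2,0): CG² = 4/35, CG = +√(4/35)
  (m₁,m₂)=(-1/2,1): CG² = 1/105, CG = −√(1/105)
  (m₁,m₂)=(-3/2,2): CG² = 1/21, CG = −√(1/21)
  (m₁,m₂)=(-5/2,3): CG² = 5/14, CG = +√(5/14)
Pairs with CG² = 7/30: (3/2,-1): −√(7/30)

(3/2,-1): −√(7/30)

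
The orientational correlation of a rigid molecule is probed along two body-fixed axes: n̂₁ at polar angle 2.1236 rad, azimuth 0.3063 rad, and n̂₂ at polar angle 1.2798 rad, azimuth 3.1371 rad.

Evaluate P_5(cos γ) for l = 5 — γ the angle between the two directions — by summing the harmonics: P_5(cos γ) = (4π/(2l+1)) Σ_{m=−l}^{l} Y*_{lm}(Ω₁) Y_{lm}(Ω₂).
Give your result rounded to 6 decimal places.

Term-by-term m-sum for l=5 (normalisation 4π/11 = 1.142397):
  term(m=-5) = -0.001306-0.077579i   from Y*(Ω₁)=+0.008141+0.207060i, Y(Ω₂)=-0.374339-0.008410i
  term(m=-4) = -0.046137-0.135746i   from Y*(Ω₁)=-0.136957-0.380388i, Y(Ω₂)=+0.354568+0.006372i
  term(m=-3) = +0.014837+0.019993i   from Y*(Ω₁)=+0.191648+0.251111i, Y(Ω₂)=+0.078809+0.001062i
  term(m=-2) = -0.030440-0.021805i   from Y*(Ω₁)=+0.091169+0.064073i, Y(Ω₂)=-0.336011-0.003019i
  term(m=-1) = -0.001019-0.000327i   from Y*(Ω₁)=-0.328395-0.103856i, Y(Ω₂)=+0.003106+0.000014i
  term(m=+0) = -0.009748-0.000000i   from Y*(Ω₁)=-0.030060-0.000000i, Y(Ω₂)=+0.324291+0.000000i
  term(m=+1) = -0.001019+0.000327i   from Y*(Ω₁)=+0.328395-0.103856i, Y(Ω₂)=-0.003106+0.000014i
  term(m=+2) = -0.030440+0.021805i   from Y*(Ω₁)=+0.091169-0.064073i, Y(Ω₂)=-0.336011+0.003019i
  term(m=+3) = +0.014837-0.019993i   from Y*(Ω₁)=-0.191648+0.251111i, Y(Ω₂)=-0.078809+0.001062i
  term(m=+4) = -0.046137+0.135746i   from Y*(Ω₁)=-0.136957+0.380388i, Y(Ω₂)=+0.354568-0.006372i
  term(m=+5) = -0.001306+0.077579i   from Y*(Ω₁)=-0.008141+0.207060i, Y(Ω₂)=+0.374339-0.008410i
Accumulated sum -0.137878-0.000000i; after 4π/(2l+1) scaling, -0.157511-0.000000i ⇒ P_5 = -0.157511

-0.157511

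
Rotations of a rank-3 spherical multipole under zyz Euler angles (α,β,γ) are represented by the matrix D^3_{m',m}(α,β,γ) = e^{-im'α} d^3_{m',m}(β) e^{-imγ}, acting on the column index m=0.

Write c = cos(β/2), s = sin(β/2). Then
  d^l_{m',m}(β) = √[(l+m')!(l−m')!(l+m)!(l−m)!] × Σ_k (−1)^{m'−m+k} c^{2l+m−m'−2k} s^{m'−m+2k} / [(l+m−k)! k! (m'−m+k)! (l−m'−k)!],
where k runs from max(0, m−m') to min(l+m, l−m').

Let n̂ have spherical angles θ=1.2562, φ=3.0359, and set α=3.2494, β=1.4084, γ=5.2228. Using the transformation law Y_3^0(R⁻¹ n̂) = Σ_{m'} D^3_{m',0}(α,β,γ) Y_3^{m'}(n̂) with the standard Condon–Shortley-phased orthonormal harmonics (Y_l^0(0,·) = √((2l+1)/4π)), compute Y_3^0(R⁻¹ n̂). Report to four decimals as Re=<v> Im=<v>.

Re=0.6052 Im=0.0000

Need the full column D^3_{m',0} for m'=−3..3 at α=3.2494, β=1.4084, γ=5.2228.
cos(β/2)=0.762130, sin(β/2)=0.647424
d^3_{-3,0}: single k=3 term ⇒ +0.537241;  D = -0.509386-0.170742i
d^3_{-2,0}: k∈[2..3] ⇒ +0.774559 -0.558952 = +0.215607;  D = +0.210614+0.046129i
d^3_{-1,0}: k∈[1..3] ⇒ +0.576666 -1.248434 +0.300306 = -0.371462;  D = +0.369305+0.039969i
d^3_{0,0}: k∈[0..3] ⇒ +0.195963 -1.272730 +0.918452 -0.073643 = -0.231959;  D = -0.231959+0.000000i
d^3_{1,0}: k∈[0..2] ⇒ -0.576666 +1.248434 -0.300306 = +0.371462;  D = -0.369305+0.039969i
d^3_{2,0}: k∈[0..1] ⇒ +0.774559 -0.558952 = +0.215607;  D = +0.210614-0.046129i
d^3_{3,0}: single k=0 term ⇒ -0.537241;  D = +0.509386-0.170742i
Y_3^{m'}(θ=1.2562,φ=3.0359) and Σ D·Y over m':
  (-0.5094-0.1707i)·(-0.3409-0.1119i)  (+0.2106+0.0461i)·(+0.2796+0.0600i)  (+0.3693+0.0400i)·(+0.1593+0.0169i)  (-0.2320+0.0000i)·(-0.2911+0.0000i)  (-0.3693+0.0400i)·(-0.1593+0.0169i)  (+0.2106-0.0461i)·(+0.2796-0.0600i)  (+0.5094-0.1707i)·(+0.3409-0.1119i)
Y_3^0(R⁻¹ n̂) = +0.605154+0.000000i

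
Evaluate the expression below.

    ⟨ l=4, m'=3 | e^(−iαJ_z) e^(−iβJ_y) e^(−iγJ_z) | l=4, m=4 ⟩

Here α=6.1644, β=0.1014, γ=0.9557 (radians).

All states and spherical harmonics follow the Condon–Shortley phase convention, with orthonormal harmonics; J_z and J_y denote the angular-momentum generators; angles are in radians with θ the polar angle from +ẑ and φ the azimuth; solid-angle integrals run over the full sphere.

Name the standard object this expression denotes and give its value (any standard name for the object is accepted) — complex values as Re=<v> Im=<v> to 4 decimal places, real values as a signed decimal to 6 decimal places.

Wigner D-matrix element, Re=-0.1346 Im=0.0453

This is a Wigner D-matrix element — the rotation-matrix element ⟨l m'| R(α,β,γ) |l m⟩ in the angular-momentum basis.
D^4_{3,4}(6.1644,0.1014,0.9557) = e^{-i·3·6.1644}·d^4_{3,4}(0.1014)·e^{-i·4·0.9557}. Compute d first:
With c≡cos(β/2)=0.998715 and s≡sin(β/2)=0.050678, N=[5040·1·40320·1]^{1/2}=14255.272709
The bounds max(0,m−m')=1 and min(l+m,l−m')=1 give 1 term
  k=1: (−1)^0·14255.2727/(5040)·0.9987^7·0.0507^1 = +0.142055
d^4_{3,4}(0.1014) = +0.142055
Phases: e^{-i·(3)·6.1644}=+0.937174+0.348861i, e^{-i·(4)·0.9557}=-0.776813+0.629731i ⇒ D=-0.134626+0.045340i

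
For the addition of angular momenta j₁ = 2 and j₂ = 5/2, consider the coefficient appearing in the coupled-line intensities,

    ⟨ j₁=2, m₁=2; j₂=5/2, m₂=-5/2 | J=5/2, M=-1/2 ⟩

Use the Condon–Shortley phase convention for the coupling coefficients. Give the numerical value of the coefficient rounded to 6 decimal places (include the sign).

triangle: 2!×2!×3!/8! = 24/40320
(j±m)!: 4!×0!×0!×5!×2!×3! = 34560
prefactor² = (2J+1)×Δ×N² = 864/7
  k=0: +1/(0!×2!×0!×0!×2!×3!) = 1/24
Σ = 1/24  ⇒  CG² = 864/7×(1/24)² = 3/14
CG = +√(3/14) = +0.462910

+0.462910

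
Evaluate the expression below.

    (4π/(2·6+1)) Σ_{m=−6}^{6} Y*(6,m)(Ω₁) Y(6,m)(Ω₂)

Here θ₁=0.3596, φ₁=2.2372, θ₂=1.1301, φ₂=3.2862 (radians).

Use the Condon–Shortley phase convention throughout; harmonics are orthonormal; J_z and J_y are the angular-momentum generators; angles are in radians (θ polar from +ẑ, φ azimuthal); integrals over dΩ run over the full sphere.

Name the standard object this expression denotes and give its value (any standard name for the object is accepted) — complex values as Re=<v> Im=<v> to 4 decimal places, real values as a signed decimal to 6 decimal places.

This sum is the spherical-harmonic addition theorem: it equals the Legendre polynomial P_l(cos γ) of the angle γ between the two directions.
Expand P_6 via completeness: Σ_{m} conj(Y_{6,m}) at Ω₁ times Y_{6,m} at Ω₂ —
  m=-6: (0.000601, 0.000693) × (0.171000, -0.201725) = (0.000243, -0.000003)  (running Σ = (0.000243, -0.000003))
  m=-5: (0.001600, -0.008300) × (-0.323954, 0.285875) = (0.001854, 0.003146)  (running Σ = (0.002097, 0.003144))
  m=-4: (-0.042006, 0.021654) × (0.200229, -0.130734) = (-0.005580, 0.009827)  (running Σ = (-0.003483, 0.012971))
  m=-3: (0.160428, 0.073268) × (0.186247, -0.086280) = (0.036201, -0.000196)  (running Σ = (0.032718, 0.012775))
  m=-2: (-0.100426, -0.413981) × (-0.302015, 0.089867) = (0.067533, 0.116004)  (running Σ = (0.100252, 0.128779))
  m=-1: (-0.339572, 0.431796) × (-0.099686, 0.014517) = (0.027582, -0.047973)  (running Σ = (0.127834, 0.080805))
  m=0: (0.035207, -0.000000) × (0.322170, 0.000000) = (0.011343, 0.000000)  (running Σ = (0.139177, 0.080805))
  m=1: (0.339572, 0.431796) × (0.099686, 0.014517) = (0.027582, 0.047973)  (running Σ = (0.166759, 0.128779))
  m=2: (-0.100426, 0.413981) × (-0.302015, -0.089867) = (0.067533, -0.116004)  (running Σ = (0.234292, 0.012775))
  m=3: (-0.160428, 0.073268) × (-0.186247, -0.086280) = (0.036201, 0.000196)  (running Σ = (0.270493, 0.012971))
  m=4: (-0.042006, -0.021654) × (0.200229, 0.130734) = (-0.005580, -0.009827)  (running Σ = (0.264914, 0.003144))
  m=5: (-0.001600, -0.008300) × (0.323954, 0.285875) = (0.001854, -0.003146)  (running Σ = (0.266768, -0.000003))
  m=6: (0.000601, -0.000693) × (0.171000, 0.201725) = (0.000243, 0.000003)  (running Σ = (0.267011, -0.000000))
Σ over m = (0.267011, -0.000000); ×(4π/13) → (0.258104, -0.000000). Real part: 0.258104

Legendre polynomial (addition theorem), +0.258104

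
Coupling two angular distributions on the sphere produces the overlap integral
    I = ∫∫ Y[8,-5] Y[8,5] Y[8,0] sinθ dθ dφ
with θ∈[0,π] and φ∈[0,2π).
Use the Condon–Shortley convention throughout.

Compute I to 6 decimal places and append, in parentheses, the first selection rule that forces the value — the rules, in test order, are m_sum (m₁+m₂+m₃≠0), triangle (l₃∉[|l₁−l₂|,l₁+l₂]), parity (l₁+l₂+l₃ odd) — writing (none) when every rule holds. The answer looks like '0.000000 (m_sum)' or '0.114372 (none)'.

m-sum 0 ✓  L=24 even ✓  0≤8≤16 ✓
Π(2lᵢ+1) = 17×17×17 = 4913
triangle coeff Δ(8,8,8) = 1/236637794250
Σ_t [0,8]: t=0:+1/65548320768000 t=1:−1/128024064000 t=2:+1/2985984000 t=3:−1/373248000 t=4:+1/191102976 t=5:−1/373248000 t=6:+1/2985984000 t=7:−1/128024064000 t=8:+1/65548320768000 = 11/20808990720
(3j)²=490/96577 [(8 8 8; 0 0 0)], sign=+1
Σ_t [5,8]: t=5:−1/1170505728000 t=6:+1/36578304000 t=7:−1/10450944000 t=8:+1/20901888000 = -1/46820229120
(3j)²=65/14858 [(8 8 8; -5 5 0)], sign=-1
⇒ 4πI² = 20825/190969
I = (-1)√(20825/190969/(4π)) = -0.09315499
No selection rule forces the value: the integral is nonzero (none).

-0.093155 (none)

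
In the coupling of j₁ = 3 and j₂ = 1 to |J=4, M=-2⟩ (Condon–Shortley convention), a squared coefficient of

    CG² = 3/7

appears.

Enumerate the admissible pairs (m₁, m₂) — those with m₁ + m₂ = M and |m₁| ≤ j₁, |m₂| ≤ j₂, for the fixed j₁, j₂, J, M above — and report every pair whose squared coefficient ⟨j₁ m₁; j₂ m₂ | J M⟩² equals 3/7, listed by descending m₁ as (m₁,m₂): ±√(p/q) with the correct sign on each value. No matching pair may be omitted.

(-2,0): +√(3/7)

Admissible pairs with m₁+m₂ = M = -2: (-3,1), (-2,0), (-1,-1)
  (m₁,m₂)=(-1,-1): CG² = 15/28, CG = +√(15/28)
  (m₁,m₂)=(-2,0): CG² = 3/7, CG = +√(3/7)   ← matches the target
  (m₁,m₂)=(-3,1): CG² = 1/28, CG = +√(1/28)
Pairs with CG² = 3/7: (-2,0): +√(3/7)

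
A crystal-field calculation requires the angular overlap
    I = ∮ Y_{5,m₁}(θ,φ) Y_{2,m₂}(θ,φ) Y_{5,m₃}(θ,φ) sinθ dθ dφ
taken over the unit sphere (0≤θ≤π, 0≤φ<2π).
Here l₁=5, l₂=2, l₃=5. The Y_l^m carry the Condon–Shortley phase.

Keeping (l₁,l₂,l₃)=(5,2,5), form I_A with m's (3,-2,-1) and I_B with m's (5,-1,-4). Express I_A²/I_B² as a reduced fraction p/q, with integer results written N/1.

112/135

l's match ⇒ only the (l;m) 3-j factors differ between A and B.
A: triangle coeff Δ(5,2,5) = 1/38610; Σ_t [0,0]: t=0:+1/5760 = 1/5760; (3j)²=56/2145 [(5 2 5; 3 -2 -1)], sign=+1
B: triangle coeff Δ(5,2,5) = 1/38610; Σ_t [0,0]: t=0:+1/80640 = 1/80640; (3j)²=9/286 [(5 2 5; 5 -1 -4)], sign=-1
I_A²/I_B² = (56/2145)/(9/286) = 112/135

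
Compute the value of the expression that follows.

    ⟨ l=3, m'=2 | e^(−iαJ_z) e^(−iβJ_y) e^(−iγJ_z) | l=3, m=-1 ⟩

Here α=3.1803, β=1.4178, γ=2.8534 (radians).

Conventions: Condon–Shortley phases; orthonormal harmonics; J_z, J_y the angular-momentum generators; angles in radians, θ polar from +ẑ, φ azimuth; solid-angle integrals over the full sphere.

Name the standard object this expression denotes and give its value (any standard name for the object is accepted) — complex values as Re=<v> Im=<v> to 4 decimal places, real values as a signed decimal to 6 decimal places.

This is a Wigner D-matrix element — the rotation-matrix element ⟨l m'| R(α,β,γ) |l m⟩ in the angular-momentum basis.
D^3_{2,-1}(3.1803,1.4178,2.8534) = e^{-i·2·3.1803}·d^3_{2,-1}(1.4178)·e^{-i·-1·2.8534}. Compute d first:
Half-angle: c=0.759078, s=0.650999. N=√(120·1·2·24)=75.894664
The bounds max(0,m−m')=0 and min(l+m,l−m')=1 give 2 terms
  k=0: (−1)^3·75.8947/(12)·0.7591^3·0.6510^3 = -0.763188
  k=1: (−1)^4·75.8947/(24)·0.7591^1·0.6510^5 = +0.280665
d^3_{2,-1}(1.4178) = -0.763188 +0.280665 = -0.482522
Attach z-rotation phases: D = e^{-i(2)(3.1803)}·(-0.482522)·e^{-i(-1)(2.8534)} = +0.450631-0.172510i

Wigner D-matrix element, Re=0.4506 Im=-0.1725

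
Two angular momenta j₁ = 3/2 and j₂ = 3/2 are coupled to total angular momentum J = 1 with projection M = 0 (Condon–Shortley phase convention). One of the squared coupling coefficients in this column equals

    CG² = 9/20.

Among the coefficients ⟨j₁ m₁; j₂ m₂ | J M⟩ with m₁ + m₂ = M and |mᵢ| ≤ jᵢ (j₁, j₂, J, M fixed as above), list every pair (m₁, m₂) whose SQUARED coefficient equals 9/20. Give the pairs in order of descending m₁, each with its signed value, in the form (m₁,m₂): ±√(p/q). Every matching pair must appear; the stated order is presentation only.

Admissible pairs with m₁+m₂ = M = 0: (-3/2,3/2), (-1/2,1/2), (1/2,-1/2), (3/2,-3/2)
  (m₁,m₂)=(3/2,-3/2): CG² = 9/20, CG = +√(9/20)   ← matches the target
  (m₁,m₂)=(1/2,-1/2): CG² = 1/20, CG = −√(1/20)
  (m₁,m₂)=(-1/2,1/2): CG² = 1/20, CG = −√(1/20)
  (m₁,m₂)=(-3/2,3/2): CG² = 9/20, CG = +√(9/20)   ← matches the target
Pairs with CG² = 9/20: (3/2,-3/2): +√(9/20); (-3/2,3/2): +√(9/20)

(3/2,-3/2): +√(9/20); (-3/2,3/2): +√(9/20)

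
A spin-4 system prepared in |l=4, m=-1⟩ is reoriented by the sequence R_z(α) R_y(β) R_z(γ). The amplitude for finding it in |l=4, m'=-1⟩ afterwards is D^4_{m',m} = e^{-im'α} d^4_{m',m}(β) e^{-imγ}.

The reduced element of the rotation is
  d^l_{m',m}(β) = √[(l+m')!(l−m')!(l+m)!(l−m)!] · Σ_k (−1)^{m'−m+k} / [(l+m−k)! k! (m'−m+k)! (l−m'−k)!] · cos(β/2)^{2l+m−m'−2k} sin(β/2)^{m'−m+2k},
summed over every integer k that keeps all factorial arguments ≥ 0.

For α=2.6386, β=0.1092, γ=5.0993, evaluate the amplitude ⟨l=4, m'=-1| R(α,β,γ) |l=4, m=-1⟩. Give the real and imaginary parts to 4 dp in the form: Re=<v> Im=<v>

Split into d^4_{-1,-1}(β=0.1092) × two z-phases.
With c≡cos(β/2)=0.998510 and s≡sin(β/2)=0.054573, N=[6·120·6·120]^{1/2}=720.000000
k∈{0,1,2,3} keeps every argument non-negative
  k=0: (−1)^0·720.0000/(720)·0.9985^8·0.0546^0 = +0.988140
  k=1: (−1)^1·720.0000/(48)·0.9985^6·0.0546^2 = -0.044275
  k=2: (−1)^2·720.0000/(24)·0.9985^4·0.0546^4 = +0.000265
  k=3: (−1)^3·720.0000/(72)·0.9985^2·0.0546^6 = -0.000000
d^4_{-1,-1}(0.1092) = +0.988140 -0.044275 +0.000265 -0.000000 = +0.944130
Attach z-rotation phases: D = e^{-i(-1)(2.6386)}·(+0.944130)·e^{-i(-1)(5.0993)} = +0.109350+0.937776i

Re=0.1094 Im=0.9378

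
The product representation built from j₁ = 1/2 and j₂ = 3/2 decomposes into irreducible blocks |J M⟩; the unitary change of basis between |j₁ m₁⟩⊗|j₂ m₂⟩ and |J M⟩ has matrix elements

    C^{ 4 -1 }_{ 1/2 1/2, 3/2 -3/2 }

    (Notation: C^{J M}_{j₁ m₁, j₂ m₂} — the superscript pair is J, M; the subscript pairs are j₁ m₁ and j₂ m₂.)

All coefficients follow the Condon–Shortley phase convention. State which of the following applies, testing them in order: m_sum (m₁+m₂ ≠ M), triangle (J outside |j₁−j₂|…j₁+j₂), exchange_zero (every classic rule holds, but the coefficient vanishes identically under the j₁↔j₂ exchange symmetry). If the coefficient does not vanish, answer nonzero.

triangle

m-sum: m₁+m₂ = 1/2+(-3/2) = -1, M = -1  ✓
triangle: need |j₁−j₂| ≤ J ≤ j₁+j₂, i.e. J ∈ [1, 2]; J = 4 is outside ✗ ⇒ coefficient is 0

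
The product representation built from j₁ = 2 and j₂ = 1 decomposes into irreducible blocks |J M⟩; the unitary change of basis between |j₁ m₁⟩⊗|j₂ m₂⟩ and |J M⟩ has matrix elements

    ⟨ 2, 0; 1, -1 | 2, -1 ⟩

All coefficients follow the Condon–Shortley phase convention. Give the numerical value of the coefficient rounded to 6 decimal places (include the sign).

j₁+j₂−J=1  J+j₁−j₂=3  J−j₁+j₂=1  j₁+j₂+J+1=6
(j₁±m₁, j₂±m₂, J±M) = (2,2,0,2,1,3)
P² = 2
sum k=0..0:
  [0] +1/2 = 1/2
S = 1/2
C² = P²·S² = 1/2 ; C = +0.707107

+0.707107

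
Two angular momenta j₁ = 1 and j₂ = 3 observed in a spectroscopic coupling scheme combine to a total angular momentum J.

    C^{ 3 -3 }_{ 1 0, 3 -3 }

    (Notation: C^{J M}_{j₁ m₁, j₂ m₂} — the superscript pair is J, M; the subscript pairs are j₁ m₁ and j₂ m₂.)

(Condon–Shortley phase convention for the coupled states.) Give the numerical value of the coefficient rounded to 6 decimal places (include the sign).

+√(3/4) = +0.866025

j₁+j₂−J=1  J+j₁−j₂=1  J−j₁+j₂=5  j₁+j₂+J+1=8
(j₁±m₁, j₂±m₂, J±M) = (1,1,0,6,0,6)
P² = 10800
sum k=0..0:
  [0] +1/120 = 1/120
S = 1/120
C² = P²·S² = 3/4 ; C = +0.866025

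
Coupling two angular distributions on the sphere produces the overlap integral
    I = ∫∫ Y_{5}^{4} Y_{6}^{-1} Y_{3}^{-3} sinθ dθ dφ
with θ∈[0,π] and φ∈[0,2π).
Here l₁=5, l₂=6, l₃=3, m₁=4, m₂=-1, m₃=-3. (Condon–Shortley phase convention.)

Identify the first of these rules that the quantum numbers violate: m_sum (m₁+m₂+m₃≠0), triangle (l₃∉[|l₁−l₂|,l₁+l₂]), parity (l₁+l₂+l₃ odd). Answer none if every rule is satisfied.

none

Σmᵢ = 0  ✓
l₃∈[|l₁−l₂|,l₁+l₂]=[1,11], have l₃=3  ✓
Σlᵢ = 14 ⇒ even  ✓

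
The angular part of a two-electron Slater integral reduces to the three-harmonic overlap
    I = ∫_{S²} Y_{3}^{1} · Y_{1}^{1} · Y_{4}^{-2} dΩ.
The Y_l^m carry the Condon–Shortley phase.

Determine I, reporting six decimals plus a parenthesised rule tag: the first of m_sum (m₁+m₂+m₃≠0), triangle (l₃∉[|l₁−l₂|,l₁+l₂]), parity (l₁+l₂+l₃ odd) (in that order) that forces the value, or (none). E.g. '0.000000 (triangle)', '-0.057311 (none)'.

0.238414 (none)

Rules hold: Σm=0, L=8 even, 2≤4≤4.
N = 7·3·9 = 189
Δ = 0!·6!·2!/9! = 1/252
Racah Σ t=0..0: t=0:+1/36 = 1/36
⇒ 3j(3 1 4; 0 0 0)² = 4/63, sgn +1
Racah Σ t=0..0: t=0:+1/96 = 1/96
⇒ 3j(3 1 4; 1 1 -2)² = 5/84, sgn +1
4πI² = N·(3j₀)²·(3jₘ)² = 5/7
I = +1·√(0.714286/4π) = 0.23841361
No selection rule forces the value: the integral is nonzero (none).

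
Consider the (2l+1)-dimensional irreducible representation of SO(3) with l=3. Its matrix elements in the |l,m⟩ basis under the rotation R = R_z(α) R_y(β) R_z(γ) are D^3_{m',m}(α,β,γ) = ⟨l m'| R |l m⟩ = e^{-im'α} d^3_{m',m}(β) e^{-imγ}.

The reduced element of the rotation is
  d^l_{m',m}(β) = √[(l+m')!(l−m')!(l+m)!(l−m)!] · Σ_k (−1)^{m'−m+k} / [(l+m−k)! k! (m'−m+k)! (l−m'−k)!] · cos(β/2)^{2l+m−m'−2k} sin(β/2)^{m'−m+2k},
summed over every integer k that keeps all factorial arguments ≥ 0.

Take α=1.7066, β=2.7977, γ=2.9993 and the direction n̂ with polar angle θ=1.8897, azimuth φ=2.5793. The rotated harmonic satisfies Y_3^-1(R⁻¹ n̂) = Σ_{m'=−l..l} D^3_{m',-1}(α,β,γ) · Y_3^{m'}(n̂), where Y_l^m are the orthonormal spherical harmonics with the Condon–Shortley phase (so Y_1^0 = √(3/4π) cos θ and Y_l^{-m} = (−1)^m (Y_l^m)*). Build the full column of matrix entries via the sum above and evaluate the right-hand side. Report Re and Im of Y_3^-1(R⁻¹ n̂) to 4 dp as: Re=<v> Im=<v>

Need the full column D^3_{m',-1} for m'=−3..3 at α=1.7066, β=2.7977, γ=2.9993.
cos(β/2)=0.171100, sin(β/2)=0.985254
d^3_{-3,-1}: single k=2 term ⇒ +0.003222;  D = -0.000844+0.003110i
d^3_{-2,-1}: k∈[1..2] ⇒ +0.000457 -0.030299 = -0.029842;  D = -0.029593-0.003848i
d^3_{-1,-1}: k∈[0..2] ⇒ +0.000025 -0.006656 +0.165518 = +0.158887;  D = -0.001031-0.158884i
d^3_{0,-1}: k∈[0..2] ⇒ -0.000500 +0.049786 -0.550277 = -0.500992;  D = +0.495928-0.071047i
d^3_{1,-1}: k∈[0..2] ⇒ +0.004992 -0.220691 +0.914720 = +0.699021;  D = +0.191899+0.672165i
d^3_{2,-1}: k∈[0..1] ⇒ -0.030299 +0.502332 = +0.472033;  D = +0.432174-0.189844i
d^3_{3,-1}: single k=0 term ⇒ +0.106841;  D = -0.055818-0.091101i
Y_3^{m'}(θ=1.8897,φ=2.5793) and Σ D·Y over m':
  (-0.0008+0.0031i)·(+0.0414-0.3548i)  (-0.0296-0.0038i)·(-0.1247-0.2606i)  (-0.0010-0.1589i)·(+0.1320+0.0832i)  (+0.4959-0.0710i)·(+0.2935+0.0000i)  (+0.1919+0.6722i)·(-0.1320+0.0832i)  (+0.4322-0.1898i)·(-0.1247+0.2606i)  (-0.0558-0.0911i)·(-0.0414-0.3548i)
Y_3^-1(R⁻¹ n̂) = +0.046711+0.053813i

Re=0.0467 Im=0.0538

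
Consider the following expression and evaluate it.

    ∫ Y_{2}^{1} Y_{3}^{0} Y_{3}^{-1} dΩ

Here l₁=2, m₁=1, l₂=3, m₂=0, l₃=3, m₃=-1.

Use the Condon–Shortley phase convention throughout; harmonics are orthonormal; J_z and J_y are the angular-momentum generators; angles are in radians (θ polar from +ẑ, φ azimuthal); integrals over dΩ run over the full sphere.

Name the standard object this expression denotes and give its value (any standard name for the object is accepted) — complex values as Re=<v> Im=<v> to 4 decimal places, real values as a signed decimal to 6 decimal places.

This is a Gaunt coefficient — the integral of a triple product of spherical harmonics over the sphere.
Rules hold: Σm=0, L=8 even, 1≤3≤5.
N = 5·7·7 = 245
Δ = 2!·2!·4!/9! = 1/3780
Racah Σ t=0..2: t=0:+1/24 t=1:−1/4 t=2:+1/24 = -1/6
⇒ 3j(2 3 3; 0 0 0)² = 4/105, sgn +1
Racah Σ t=0..1: t=0:+1/12 t=1:−1/8 = -1/24
⇒ 3j(2 3 3; 1 0 -1)² = 1/210, sgn -1
4πI² = N·(3j₀)²·(3jₘ)² = 2/45
I = -1·√(0.0444444/4π) = -0.05947080

Gaunt coefficient, -0.059471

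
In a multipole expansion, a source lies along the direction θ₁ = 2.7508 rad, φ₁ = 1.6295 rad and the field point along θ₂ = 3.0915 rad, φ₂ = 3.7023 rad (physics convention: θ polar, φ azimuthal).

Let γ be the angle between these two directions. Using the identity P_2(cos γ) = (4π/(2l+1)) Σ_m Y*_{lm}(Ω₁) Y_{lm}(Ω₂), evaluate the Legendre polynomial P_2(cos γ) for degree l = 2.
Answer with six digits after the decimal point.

0.753834

Term-by-term m-sum for l=2 (normalisation 4π/5 = 2.513274):
  m=-2: Y*=-0.055663-0.006565i  Y=+0.000421-0.000872i  product -0.000029+0.000046i
  m=-1: Y*=+0.015964-0.271625i  Y=+0.032719-0.020545i  product -0.005058-0.009215i
  m=+0: Y*=+0.493492-0.000000i  Y=+0.628411+0.000000i  product +0.310116+0.000000i
  m=+1: Y*=-0.015964-0.271625i  Y=-0.032719-0.020545i  product -0.005058+0.009215i
  m=+2: Y*=-0.055663+0.006565i  Y=+0.000421+0.000872i  product -0.000029-0.000046i
Total Σ_m = +0.299941+0.000000i. Multiply by 2.513274: +0.753834+0.000000i. P_2(cos γ) = 0.753834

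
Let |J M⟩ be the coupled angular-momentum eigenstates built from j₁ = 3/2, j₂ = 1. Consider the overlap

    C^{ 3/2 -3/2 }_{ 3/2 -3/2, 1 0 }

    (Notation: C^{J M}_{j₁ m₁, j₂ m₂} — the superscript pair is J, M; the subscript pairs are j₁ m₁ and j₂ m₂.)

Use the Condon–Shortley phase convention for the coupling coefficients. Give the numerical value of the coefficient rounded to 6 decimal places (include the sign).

-0.774597

triangle: 1!·2!·1!/5! = 2/120
(j±m)!: 0!·3!·1!·1!·0!·3! = 36
prefactor² = (2J+1)·Δ·N² = 12/5
  k=1: −1/(1!·0!·2!·0!·0!·1!) = -1/2
Σ = -1/2  ⇒  CG² = 12/5·(-1/2)² = 3/5
CG = −√(3/5) = -0.774597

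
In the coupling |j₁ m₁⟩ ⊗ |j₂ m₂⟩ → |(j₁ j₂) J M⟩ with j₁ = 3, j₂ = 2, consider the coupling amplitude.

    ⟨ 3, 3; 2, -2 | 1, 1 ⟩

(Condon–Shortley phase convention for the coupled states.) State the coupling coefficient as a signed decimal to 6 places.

√[3·4!2!0!/7! · 6!0!0!4!2!0!] = √(6912/7)
  +(−1)^0/∏(0,4,0,0,2,0)! = 1/48  (running 1/48)
⟨..|..⟩ = √(6912/7)·(1/48) = +0.654654

+0.654654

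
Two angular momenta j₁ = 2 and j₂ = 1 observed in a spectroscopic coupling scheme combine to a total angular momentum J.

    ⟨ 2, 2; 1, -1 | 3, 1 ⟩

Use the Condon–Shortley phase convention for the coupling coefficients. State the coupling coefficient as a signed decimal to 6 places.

+√(1/15) ≈ +0.258199

j₁+j₂−J=0  J+j₁−j₂=4  J−j₁+j₂=2  j₁+j₂+J+1=7
(j₁±m₁, j₂±m₂, J±M) = (4,0,0,2,4,2)
P² = 768/5
sum k=0..0:
  [0] +1/48 = 1/48
S = 1/48
C² = P²·S² = 1/15 ; C = +0.258199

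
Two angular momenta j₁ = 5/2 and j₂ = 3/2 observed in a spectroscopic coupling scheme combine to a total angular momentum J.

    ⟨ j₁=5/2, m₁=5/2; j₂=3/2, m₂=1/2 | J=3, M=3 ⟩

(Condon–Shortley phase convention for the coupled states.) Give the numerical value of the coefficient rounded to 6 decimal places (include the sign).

triangle: 1!·4!·2!/8! = 48/40320
(j±m)!: 5!·0!·2!·1!·6!·0! = 172800
prefactor² = (2J+1)·Δ·N² = 1440
  k=0: +1/(0!·1!·0!·2!·4!·0!) = 1/48
Σ = 1/48  ⇒  CG² = 1440·(1/48)² = 5/8
CG = +√(5/8) = +0.790569

+√(5/8) ≈ +0.790569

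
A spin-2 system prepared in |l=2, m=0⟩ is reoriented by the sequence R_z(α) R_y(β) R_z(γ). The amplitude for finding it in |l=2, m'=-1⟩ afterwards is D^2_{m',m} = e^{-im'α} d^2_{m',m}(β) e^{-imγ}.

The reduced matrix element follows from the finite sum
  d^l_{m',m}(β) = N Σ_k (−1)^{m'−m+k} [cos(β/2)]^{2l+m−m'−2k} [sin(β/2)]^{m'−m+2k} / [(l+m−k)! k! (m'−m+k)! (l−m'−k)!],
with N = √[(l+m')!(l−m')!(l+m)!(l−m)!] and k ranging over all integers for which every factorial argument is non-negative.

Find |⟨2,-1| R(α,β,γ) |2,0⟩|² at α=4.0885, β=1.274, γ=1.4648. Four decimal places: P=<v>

P=0.1173

Split into d^2_{-1,0}(β=1.2740) × two z-phases.
Half-angle: c=0.803884, s=0.594786. N=√(1·6·2·2)=4.898979
k∈{1,2} keeps every argument non-negative
  k=1: (−1)^0·4.8990/(2)·0.8039^3·0.5948^1 = +0.756862
  k=2: (−1)^1·4.8990/(2)·0.8039^1·0.5948^3 = -0.414335
d^2_{-1,0}(1.2740) = +0.756862 -0.414335 = +0.342526
|D^2_{-1,0}|² = |d^2_{-1,0}(β)|² = (+0.342526)² = 0.117324 (the z-rotation phases have unit modulus)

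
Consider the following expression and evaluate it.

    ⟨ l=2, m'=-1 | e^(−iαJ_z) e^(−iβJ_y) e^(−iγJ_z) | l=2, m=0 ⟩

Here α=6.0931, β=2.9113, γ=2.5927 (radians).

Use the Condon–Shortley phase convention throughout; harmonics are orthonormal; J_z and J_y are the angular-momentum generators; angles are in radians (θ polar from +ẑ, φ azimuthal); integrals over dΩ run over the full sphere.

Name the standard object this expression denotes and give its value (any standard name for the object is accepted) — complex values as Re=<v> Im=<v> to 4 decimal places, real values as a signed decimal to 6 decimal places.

This is a Wigner D-matrix element — the rotation-matrix element ⟨l m'| R(α,β,γ) |l m⟩ in the angular-momentum basis.
D^2_{-1,0}(6.0931,2.9113,2.5927) = e^{-i·-1·6.0931}·d^2_{-1,0}(2.9113)·e^{-i·0·2.5927}. Compute d first:
With c≡cos(β/2)=0.114892 and s≡sin(β/2)=0.993378, N=[1·6·2·2]^{1/2}=4.898979
Admissible k: 1..2 (factorial args all ≥0)
  k=1: (−1)^0·4.8990/(2)·0.1149^3·0.9934^1 = +0.003690
  k=2: (−1)^1·4.8990/(2)·0.1149^1·0.9934^3 = -0.275873
d^2_{-1,0}(2.9113) = +0.003690 -0.275873 = -0.272183
Attach z-rotation phases: D = e^{-i(-1)(6.0931)}·(-0.272183)·e^{-i(0)(2.5927)} = -0.267280+0.051427i

Wigner D-matrix element, Re=-0.2673 Im=0.0514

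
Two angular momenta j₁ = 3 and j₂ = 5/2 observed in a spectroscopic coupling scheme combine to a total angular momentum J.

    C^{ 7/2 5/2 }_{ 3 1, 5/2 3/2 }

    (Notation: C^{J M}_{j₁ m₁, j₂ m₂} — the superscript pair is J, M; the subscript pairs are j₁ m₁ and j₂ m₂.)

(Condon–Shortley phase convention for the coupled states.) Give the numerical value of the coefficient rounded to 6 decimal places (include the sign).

triangle: 2!*4!*3!/10! = 288/3628800
(j±m)!: 4!*2!*4!*1!*6!*1! = 829440
prefactor² = (2J+1)*Δ*N² = 18432/35
  k=1: −1/(1!*1!*1!*3!*3!*0!) = -1/36
  k=2: +1/(2!*0!*0!*2!*4!*1!) = 1/96
Σ = -5/288  ⇒  CG² = 18432/35*(-5/288)² = 10/63
CG = −√(10/63) = -0.398410

-0.398410  (= −√(10/63))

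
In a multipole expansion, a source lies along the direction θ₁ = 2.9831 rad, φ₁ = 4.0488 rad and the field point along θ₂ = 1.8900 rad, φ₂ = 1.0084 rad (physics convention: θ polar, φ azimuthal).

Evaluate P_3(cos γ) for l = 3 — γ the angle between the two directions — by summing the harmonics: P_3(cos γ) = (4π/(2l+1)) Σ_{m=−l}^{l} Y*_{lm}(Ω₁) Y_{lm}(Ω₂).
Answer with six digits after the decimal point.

-0.230788

Summing Y*_{l m}(θ₁,φ₁)·Y_{l m}(θ₂,φ₂) over m ∈ [−3, 3]; prefactor 4π/(2·3+1) = 1.795196:
  m=-3: Y*=+0.001498-0.000669i  Y=-0.354720-0.041474i  product -0.000559+0.000175i
  m=-2: Y*=+0.006064-0.024397i  Y=+0.124719+0.260844i  product +0.007120-0.001461i
  m=-1: Y*=-0.121759-0.155727i  Y=-0.083056+0.131773i  product +0.030633-0.003111i
  m=+0: Y*=-0.691101-0.000000i  Y=+0.293658+0.000000i  product -0.202948-0.000000i
  m=+1: Y*=+0.121759-0.155727i  Y=+0.083056+0.131773i  product +0.030633+0.003111i
  m=+2: Y*=+0.006064+0.024397i  Y=+0.124719-0.260844i  product +0.007120+0.001461i
  m=+3: Y*=-0.001498-0.000669i  Y=+0.354720-0.041474i  product -0.000559-0.000175i
Total Σ_m = -0.128559+0.000000i. Multiply by 1.795196: -0.230788+0.000000i. P_3(cos γ) = -0.230788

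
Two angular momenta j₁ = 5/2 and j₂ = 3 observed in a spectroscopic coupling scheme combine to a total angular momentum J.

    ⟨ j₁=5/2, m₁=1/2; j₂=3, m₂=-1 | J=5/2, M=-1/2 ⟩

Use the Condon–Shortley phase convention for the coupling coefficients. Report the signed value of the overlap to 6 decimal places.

√[6·3!2!3!/9! · 3!2!2!4!2!3!] = √(288/35)
  +(−1)^0/∏(0,3,2,2,0,1)! = 1/24  (running 1/24)
  +(−1)^1/∏(1,2,1,1,1,2)! = -1/4  (running -5/24)
  +(−1)^2/∏(2,1,0,0,2,3)! = 1/24  (running -1/6)
⟨..|..⟩ = √(288/35)·(-1/6) = -0.478091

−√(8/35) = -0.478091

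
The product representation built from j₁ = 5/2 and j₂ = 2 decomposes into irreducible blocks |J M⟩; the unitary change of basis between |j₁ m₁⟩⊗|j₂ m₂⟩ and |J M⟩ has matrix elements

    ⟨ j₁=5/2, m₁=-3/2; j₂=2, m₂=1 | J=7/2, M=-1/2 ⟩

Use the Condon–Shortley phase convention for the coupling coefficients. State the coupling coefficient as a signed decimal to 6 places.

-0.619780

j₁+j₂−J=1  J+j₁−j₂=4  J−j₁+j₂=3  j₁+j₂+J+1=9
(j₁±m₁, j₂±m₂, J±M) = (1,4,3,1,3,4)
P² = 2304/35
sum k=0..1:
  [0] +1/144 = 1/144
  [1] −1/12 = -1/12
S = -11/144
C² = P²·S² = 121/315 ; C = -0.619780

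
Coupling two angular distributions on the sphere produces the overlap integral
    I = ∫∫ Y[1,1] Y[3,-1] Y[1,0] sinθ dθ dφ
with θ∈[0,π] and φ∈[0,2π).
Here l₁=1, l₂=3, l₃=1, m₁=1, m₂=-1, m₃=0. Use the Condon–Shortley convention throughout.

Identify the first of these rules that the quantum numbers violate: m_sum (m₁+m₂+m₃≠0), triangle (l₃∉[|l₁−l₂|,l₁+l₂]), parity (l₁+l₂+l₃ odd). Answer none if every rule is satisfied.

m₁+m₂+m₃ = 1 − 1 + 0 = 0  ✓
triangle: need |l₁−l₂| ≤ l₃ ≤ l₁+l₂ = [2,4]; l₃=1 is outside  ✗
parity: l₁+l₂+l₃ = 5 is odd

triangle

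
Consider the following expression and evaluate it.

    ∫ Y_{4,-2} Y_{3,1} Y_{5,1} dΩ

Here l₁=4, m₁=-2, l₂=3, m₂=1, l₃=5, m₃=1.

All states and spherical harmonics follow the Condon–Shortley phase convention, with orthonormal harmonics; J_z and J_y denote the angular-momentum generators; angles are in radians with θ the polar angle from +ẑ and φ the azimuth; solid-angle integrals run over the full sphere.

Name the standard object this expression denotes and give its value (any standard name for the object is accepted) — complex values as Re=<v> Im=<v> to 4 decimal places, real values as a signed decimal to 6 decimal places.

This is a Gaunt coefficient — the integral of a triple product of spherical harmonics over the sphere.
m-sum 0 ✓  L=12 even ✓  1≤5≤7 ✓
Π(2lᵢ+1) = 9×7×11 = 693
triangle coeff Δ(4,3,5) = 1/180180
Σ_t [0,2]: t=0:+1/576 t=1:−1/144 t=2:+1/576 = -1/288
(3j)²=20/1001 [(4 3 5; 0 0 0)], sign=+1
Σ_t [0,2]: t=0:+1/34560 t=1:−1/720 t=2:+1/384 = 43/34560
(3j)²=1849/180180 [(4 3 5; -2 1 1)], sign=+1
⇒ 4πI² = 1849/13013
I = (+1)√(1849/13013/(4π)) = 0.10633465

Gaunt coefficient, +0.106335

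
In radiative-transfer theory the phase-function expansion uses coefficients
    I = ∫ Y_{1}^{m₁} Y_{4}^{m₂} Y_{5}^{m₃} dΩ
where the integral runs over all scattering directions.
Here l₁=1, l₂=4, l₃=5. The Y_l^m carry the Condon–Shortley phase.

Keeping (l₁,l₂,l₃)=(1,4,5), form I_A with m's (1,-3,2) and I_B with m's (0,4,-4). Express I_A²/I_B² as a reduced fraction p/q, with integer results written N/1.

1/3

Shared (l₁,l₂,l₃)=(1,4,5): N and (l;000)² cancel in I_A²/I_B².
A: Δ = 0!·2!·8!/11! = 1/495; Racah Σ t=0..0: t=0:+1/10080 = 1/10080; ⇒ 3j(1 4 5; 1 -3 2)² = 1/165, sgn -1
B: Δ = 0!·2!·8!/11! = 1/495; Racah Σ t=0..0: t=0:+1/40320 = 1/40320; ⇒ 3j(1 4 5; 0 4 -4)² = 1/55, sgn -1
I_A²/I_B² = (1/165)/(1/55) = 1/3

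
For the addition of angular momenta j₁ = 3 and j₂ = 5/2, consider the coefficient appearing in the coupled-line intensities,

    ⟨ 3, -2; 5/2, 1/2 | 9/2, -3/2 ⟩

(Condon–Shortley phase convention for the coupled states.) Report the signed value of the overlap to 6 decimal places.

−√(169/462) = -0.604815

j₁+j₂−J=1  J+j₁−j₂=5  J−j₁+j₂=4  j₁+j₂+J+1=11
(j₁±m₁, j₂±m₂, J±M) = (1,5,3,2,3,6)
P² = 345600/77
sum k=0..1:
  [0] +1/720 = 1/720
  [1] −1/96 = -1/96
S = -13/1440
C² = P²·S² = 169/462 ; C = -0.604815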